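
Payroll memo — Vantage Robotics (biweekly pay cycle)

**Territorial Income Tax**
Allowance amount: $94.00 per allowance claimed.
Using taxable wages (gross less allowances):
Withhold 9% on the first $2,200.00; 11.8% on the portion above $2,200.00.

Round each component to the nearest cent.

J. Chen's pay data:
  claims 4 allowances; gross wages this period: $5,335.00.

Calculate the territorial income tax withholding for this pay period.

$523.56

Territorial Income Tax: taxable = $5,335.00 − 4×$94.00 = $4,959.00
  $198.00 + 11.8% × ($4,959.00 − $2,200.00) = $198.00 + 11.8% × $2,759.00 = $523.56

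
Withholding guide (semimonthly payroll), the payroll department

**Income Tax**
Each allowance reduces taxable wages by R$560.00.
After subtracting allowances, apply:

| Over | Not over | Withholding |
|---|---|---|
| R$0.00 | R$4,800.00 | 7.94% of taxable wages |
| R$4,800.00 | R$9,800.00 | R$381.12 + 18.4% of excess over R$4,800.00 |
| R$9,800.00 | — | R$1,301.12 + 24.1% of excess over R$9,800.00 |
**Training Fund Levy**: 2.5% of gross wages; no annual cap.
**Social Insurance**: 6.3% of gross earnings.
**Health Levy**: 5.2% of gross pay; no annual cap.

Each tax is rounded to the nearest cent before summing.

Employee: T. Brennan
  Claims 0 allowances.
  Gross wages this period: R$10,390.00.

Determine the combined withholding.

R$2,897.91

Income Tax: taxable = R$10,390.00
  R$1,301.12 + 24.1% × (R$10,390.00 − R$9,800.00) = R$1,301.12 + 24.1% × R$590.00 = R$1,443.31
Training Fund Levy: 2.5% × R$10,390.00 = R$259.75
Social Insurance: 6.3% × R$10,390.00 = R$654.57
Health Levy: 5.2% × R$10,390.00 = R$540.28
Total: R$1,443.31 + R$259.75 + R$654.57 + R$540.28 = R$2,897.91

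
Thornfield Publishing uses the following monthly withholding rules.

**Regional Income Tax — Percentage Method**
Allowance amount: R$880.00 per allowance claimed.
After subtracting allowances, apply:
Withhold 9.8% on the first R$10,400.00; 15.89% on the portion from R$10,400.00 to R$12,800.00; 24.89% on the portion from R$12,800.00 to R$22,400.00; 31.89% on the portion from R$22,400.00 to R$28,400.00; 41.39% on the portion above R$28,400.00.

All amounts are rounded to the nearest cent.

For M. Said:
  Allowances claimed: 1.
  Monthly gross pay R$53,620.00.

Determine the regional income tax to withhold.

Regional Income Tax: taxable = R$53,620.00 − 1×R$880.00 = R$52,740.00
  R$5,703.40 + 41.39% × (R$52,740.00 − R$28,400.00) = R$5,703.40 + 41.39% × R$24,340.00 = R$15,777.73

R$15,777.73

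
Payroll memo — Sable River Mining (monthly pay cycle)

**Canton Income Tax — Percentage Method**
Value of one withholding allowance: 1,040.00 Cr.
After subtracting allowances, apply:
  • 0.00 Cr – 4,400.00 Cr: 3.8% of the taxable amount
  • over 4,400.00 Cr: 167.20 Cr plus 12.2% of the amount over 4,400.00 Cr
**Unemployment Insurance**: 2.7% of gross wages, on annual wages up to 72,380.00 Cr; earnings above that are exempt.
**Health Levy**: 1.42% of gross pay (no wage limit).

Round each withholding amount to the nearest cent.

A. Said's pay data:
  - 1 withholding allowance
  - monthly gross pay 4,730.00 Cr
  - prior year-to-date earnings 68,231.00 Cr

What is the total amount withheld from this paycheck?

319.41 Cr

Canton Income Tax: taxable = 4,730.00 Cr − 1×1,040.00 Cr = 3,690.00 Cr
  3.8% × 3,690.00 Cr = 140.22 Cr
Unemployment Insurance: cap 72,380.00 Cr − YTD 68,231.00 Cr = 4,149.00 Cr subject; 2.7% × 4,149.00 Cr = 112.02 Cr
Health Levy: 1.42% × 4,730.00 Cr = 67.17 Cr
Total: 140.22 Cr + 112.02 Cr + 67.17 Cr = 319.41 Cr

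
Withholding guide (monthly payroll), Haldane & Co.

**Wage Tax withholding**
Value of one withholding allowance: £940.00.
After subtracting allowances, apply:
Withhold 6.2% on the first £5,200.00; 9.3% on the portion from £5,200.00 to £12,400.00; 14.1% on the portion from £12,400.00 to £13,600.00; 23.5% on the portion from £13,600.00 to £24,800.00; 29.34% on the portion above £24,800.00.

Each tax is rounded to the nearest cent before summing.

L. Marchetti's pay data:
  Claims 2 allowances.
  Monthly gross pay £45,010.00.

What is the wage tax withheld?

Wage Tax: taxable = £45,010.00 − 2×£940.00 = £43,130.00
  £3,793.20 + 29.34% × (£43,130.00 − £24,800.00) = £3,793.20 + 29.34% × £18,330.00 = £9,171.22

£9,171.22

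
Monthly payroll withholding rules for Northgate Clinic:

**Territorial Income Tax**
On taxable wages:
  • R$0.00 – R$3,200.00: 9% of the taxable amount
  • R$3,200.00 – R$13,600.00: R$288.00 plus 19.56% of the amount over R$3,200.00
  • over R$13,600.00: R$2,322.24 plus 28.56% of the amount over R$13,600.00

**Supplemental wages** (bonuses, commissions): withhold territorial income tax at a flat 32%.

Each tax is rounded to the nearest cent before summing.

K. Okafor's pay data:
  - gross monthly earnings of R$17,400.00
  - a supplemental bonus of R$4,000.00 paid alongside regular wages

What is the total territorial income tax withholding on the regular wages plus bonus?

Territorial Income Tax: taxable = R$17,400.00
  R$2,322.24 + 28.56% × (R$17,400.00 − R$13,600.00) = R$2,322.24 + 28.56% × R$3,800.00 = R$3,407.52
Supplemental (32% flat on bonus): 32% × R$4,000.00 = R$1,280.00
Total territorial income tax: R$3,407.52 + R$1,280.00 = R$4,687.52

R$4,687.52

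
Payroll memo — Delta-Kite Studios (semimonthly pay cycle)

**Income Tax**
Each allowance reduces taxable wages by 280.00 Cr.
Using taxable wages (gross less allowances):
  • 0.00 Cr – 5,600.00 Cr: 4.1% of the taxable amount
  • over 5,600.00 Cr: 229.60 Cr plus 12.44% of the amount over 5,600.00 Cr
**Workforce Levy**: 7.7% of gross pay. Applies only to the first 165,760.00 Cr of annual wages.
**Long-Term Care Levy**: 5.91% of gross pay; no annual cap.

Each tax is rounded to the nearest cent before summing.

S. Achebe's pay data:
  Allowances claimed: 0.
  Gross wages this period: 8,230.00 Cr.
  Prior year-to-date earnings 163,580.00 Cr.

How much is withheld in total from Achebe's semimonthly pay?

1,211.02 Cr

Income Tax: taxable = 8,230.00 Cr
  229.60 Cr + 12.44% × (8,230.00 Cr − 5,600.00 Cr) = 229.60 Cr + 12.44% × 2,630.00 Cr = 556.77 Cr
Workforce Levy: cap 165,760.00 Cr − YTD 163,580.00 Cr = 2,180.00 Cr subject; 7.7% × 2,180.00 Cr = 167.86 Cr
Long-Term Care Levy: 5.91% × 8,230.00 Cr = 486.39 Cr
Total: 556.77 Cr + 167.86 Cr + 486.39 Cr = 1,211.02 Cr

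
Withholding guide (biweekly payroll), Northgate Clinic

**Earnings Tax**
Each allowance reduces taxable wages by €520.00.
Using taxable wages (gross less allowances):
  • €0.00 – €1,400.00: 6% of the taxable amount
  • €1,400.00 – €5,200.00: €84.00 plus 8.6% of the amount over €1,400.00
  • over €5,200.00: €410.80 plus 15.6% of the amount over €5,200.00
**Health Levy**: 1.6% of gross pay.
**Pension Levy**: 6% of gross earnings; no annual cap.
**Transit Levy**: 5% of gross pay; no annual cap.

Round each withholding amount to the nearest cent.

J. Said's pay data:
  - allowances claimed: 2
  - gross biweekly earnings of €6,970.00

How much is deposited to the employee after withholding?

€5,567.10

Earnings Tax: taxable = €6,970.00 − 2×€520.00 = €5,930.00
  €410.80 + 15.6% × (€5,930.00 − €5,200.00) = €410.80 + 15.6% × €730.00 = €524.68
Health Levy: 1.6% × €6,970.00 = €111.52
Pension Levy: 6% × €6,970.00 = €418.20
Transit Levy: 5% × €6,970.00 = €348.50
Total withheld: €524.68 + €111.52 + €418.20 + €348.50 = €1,402.90
Net pay: €6,970.00 − €1,402.90 = €5,567.10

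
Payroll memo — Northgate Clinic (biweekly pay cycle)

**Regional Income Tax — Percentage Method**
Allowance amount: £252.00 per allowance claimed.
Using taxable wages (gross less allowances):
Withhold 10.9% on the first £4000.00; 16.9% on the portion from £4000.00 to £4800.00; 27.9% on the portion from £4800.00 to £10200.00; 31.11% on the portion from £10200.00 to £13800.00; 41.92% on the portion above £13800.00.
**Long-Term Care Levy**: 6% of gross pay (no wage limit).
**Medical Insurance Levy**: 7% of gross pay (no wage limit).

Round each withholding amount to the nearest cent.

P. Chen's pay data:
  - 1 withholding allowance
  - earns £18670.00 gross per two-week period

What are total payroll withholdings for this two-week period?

Regional Income Tax: taxable = £18670.00 − 1×£252.00 = £18418.00
  £3197.76 + 41.92% × (£18418.00 − £13800.00) = £3197.76 + 41.92% × £4618.00 = £5133.63
Long-Term Care Levy: 6% × £18670.00 = £1120.20
Medical Insurance Levy: 7% × £18670.00 = £1306.90
Total: £5133.63 + £1120.20 + £1306.90 = £7560.73

£7560.73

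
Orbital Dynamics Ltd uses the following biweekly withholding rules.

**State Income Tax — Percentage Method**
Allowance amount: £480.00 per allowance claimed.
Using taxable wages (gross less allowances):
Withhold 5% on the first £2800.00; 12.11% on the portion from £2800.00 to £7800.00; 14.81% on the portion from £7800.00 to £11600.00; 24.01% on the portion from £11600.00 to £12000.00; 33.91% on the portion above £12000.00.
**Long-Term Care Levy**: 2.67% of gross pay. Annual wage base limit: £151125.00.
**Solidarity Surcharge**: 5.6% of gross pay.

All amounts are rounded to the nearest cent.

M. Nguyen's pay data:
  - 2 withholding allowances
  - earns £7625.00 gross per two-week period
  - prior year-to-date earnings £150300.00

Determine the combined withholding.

State Income Tax: taxable = £7625.00 − 2×£480.00 = £6665.00
  £140.00 + 12.11% × (£6665.00 − £2800.00) = £140.00 + 12.11% × £3865.00 = £608.05
Long-Term Care Levy: cap £151125.00 − YTD £150300.00 = £825.00 subject; 2.67% × £825.00 = £22.03
Solidarity Surcharge: 5.6% × £7625.00 = £427.00
Total: £608.05 + £22.03 + £427.00 = £1057.08

£1057.08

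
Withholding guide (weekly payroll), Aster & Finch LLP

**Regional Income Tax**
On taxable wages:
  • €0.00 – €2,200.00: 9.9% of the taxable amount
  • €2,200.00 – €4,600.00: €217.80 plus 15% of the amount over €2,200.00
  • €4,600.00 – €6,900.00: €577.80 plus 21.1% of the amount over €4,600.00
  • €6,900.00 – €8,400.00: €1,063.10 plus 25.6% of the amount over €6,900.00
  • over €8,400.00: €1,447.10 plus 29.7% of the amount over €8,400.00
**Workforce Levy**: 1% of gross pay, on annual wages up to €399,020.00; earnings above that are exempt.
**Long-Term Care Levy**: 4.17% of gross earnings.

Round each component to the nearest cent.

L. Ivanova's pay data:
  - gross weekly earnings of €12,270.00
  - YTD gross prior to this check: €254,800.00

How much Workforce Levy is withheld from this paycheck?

€122.70

Workforce Levy: 1% × €12,270.00 = €122.70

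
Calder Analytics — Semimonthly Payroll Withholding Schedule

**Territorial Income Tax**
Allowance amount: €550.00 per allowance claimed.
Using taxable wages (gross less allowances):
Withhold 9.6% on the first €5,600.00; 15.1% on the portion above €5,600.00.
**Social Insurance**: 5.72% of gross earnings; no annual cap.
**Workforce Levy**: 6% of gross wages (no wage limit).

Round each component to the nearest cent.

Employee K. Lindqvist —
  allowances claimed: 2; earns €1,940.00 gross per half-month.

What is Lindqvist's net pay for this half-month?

€1,631.99

Territorial Income Tax: taxable = €1,940.00 − 2×€550.00 = €840.00
  9.6% × €840.00 = €80.64
Social Insurance: 5.72% × €1,940.00 = €110.97
Workforce Levy: 6% × €1,940.00 = €116.40
Total withheld: €80.64 + €110.97 + €116.40 = €308.01
Net pay: €1,940.00 − €308.01 = €1,631.99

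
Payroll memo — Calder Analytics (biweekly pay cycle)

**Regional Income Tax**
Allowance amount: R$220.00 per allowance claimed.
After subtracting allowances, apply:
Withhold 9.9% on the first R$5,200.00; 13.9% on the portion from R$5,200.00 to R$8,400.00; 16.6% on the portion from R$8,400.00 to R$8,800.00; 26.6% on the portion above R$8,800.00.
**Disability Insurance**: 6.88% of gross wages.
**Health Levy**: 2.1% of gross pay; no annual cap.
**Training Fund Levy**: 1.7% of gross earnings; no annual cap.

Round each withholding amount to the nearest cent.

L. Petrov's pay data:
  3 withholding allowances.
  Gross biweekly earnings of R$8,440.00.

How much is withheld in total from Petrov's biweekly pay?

R$1,774.81

Regional Income Tax: taxable = R$8,440.00 − 3×R$220.00 = R$7,780.00
  R$514.80 + 13.9% × (R$7,780.00 − R$5,200.00) = R$514.80 + 13.9% × R$2,580.00 = R$873.42
Disability Insurance: 6.88% × R$8,440.00 = R$580.67
Health Levy: 2.1% × R$8,440.00 = R$177.24
Training Fund Levy: 1.7% × R$8,440.00 = R$143.48
Total: R$873.42 + R$580.67 + R$177.24 + R$143.48 = R$1,774.81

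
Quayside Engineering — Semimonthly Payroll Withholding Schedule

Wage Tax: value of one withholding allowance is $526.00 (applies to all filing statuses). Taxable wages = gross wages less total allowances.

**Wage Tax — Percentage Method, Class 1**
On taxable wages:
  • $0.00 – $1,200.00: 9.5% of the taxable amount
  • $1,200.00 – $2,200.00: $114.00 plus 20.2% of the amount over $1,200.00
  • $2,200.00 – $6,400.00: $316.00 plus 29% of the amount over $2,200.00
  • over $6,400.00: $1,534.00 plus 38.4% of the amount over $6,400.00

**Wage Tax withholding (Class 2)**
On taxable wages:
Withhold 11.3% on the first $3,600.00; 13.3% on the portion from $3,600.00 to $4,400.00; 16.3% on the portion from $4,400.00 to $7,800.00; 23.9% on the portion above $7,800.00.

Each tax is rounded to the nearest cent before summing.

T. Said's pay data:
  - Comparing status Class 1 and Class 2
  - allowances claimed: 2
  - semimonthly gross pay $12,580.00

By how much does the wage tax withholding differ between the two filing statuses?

$1,544.76

Wage Tax (Class 1): taxable = $12,580.00 − 2×$526.00 = $11,528.00
  $1,534.00 + 38.4% × ($11,528.00 − $6,400.00) = $1,534.00 + 38.4% × $5,128.00 = $3,503.15
Wage Tax (Class 2): taxable = $12,580.00 − 2×$526.00 = $11,528.00
  $1,067.40 + 23.9% × ($11,528.00 − $7,800.00) = $1,067.40 + 23.9% × $3,728.00 = $1,958.39
Difference: |$3,503.15 − $1,958.39| = $1,544.76 (higher under Class 1)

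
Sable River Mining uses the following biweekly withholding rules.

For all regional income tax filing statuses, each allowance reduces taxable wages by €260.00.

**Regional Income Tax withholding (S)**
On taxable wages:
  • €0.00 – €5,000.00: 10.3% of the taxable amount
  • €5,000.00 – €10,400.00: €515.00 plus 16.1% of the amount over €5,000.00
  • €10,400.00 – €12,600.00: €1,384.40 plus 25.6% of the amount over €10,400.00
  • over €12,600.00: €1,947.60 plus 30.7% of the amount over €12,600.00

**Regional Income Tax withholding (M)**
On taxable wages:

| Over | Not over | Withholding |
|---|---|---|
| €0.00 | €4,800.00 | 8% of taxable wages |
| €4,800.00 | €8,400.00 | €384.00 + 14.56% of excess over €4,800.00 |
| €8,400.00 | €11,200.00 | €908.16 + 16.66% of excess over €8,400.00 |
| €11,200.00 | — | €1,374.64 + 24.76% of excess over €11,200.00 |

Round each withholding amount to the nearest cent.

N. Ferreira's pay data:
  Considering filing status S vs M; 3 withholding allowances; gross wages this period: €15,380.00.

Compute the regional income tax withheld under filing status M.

€2,216.48

Regional Income Tax (M): taxable = €15,380.00 − 3×€260.00 = €14,600.00
  €1,374.64 + 24.76% × (€14,600.00 − €11,200.00) = €1,374.64 + 24.76% × €3,400.00 = €2,216.48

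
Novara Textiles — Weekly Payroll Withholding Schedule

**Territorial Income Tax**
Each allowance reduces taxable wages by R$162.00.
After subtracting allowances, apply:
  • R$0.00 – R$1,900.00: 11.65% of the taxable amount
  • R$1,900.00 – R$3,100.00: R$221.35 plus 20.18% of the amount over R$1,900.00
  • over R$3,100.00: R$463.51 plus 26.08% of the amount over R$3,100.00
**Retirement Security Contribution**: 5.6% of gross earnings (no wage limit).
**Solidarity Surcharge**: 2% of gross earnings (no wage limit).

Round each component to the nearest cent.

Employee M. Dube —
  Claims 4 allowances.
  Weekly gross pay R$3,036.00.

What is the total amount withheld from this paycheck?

Territorial Income Tax: taxable = R$3,036.00 − 4×R$162.00 = R$2,388.00
  R$221.35 + 20.18% × (R$2,388.00 − R$1,900.00) = R$221.35 + 20.18% × R$488.00 = R$319.83
Retirement Security Contribution: 5.6% × R$3,036.00 = R$170.02
Solidarity Surcharge: 2% × R$3,036.00 = R$60.72
Total: R$319.83 + R$170.02 + R$60.72 = R$550.57

R$550.57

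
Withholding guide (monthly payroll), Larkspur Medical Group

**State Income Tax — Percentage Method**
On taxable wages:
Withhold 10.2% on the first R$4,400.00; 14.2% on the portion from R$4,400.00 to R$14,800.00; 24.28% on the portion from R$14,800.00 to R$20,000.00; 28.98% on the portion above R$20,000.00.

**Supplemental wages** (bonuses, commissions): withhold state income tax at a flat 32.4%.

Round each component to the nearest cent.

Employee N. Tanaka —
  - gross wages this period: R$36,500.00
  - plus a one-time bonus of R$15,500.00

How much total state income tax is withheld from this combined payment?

State Income Tax: taxable = R$36,500.00
  R$3,188.16 + 28.98% × (R$36,500.00 − R$20,000.00) = R$3,188.16 + 28.98% × R$16,500.00 = R$7,969.86
Supplemental (32.4% flat on bonus): 32.4% × R$15,500.00 = R$5,022.00
Total state income tax: R$7,969.86 + R$5,022.00 = R$12,991.86

R$12,991.86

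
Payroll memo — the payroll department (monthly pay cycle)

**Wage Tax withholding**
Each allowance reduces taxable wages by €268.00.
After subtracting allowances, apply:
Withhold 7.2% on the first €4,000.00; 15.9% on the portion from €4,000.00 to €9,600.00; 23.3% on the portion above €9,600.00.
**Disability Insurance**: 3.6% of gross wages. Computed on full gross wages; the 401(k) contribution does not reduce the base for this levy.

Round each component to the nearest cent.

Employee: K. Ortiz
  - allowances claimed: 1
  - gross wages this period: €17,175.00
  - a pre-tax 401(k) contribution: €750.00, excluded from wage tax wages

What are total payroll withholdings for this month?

€3,324.48

Wage Tax: taxable = €17,175.00 − €750.00 − 1×€268.00 = €16,157.00
  €1,178.40 + 23.3% × (€16,157.00 − €9,600.00) = €1,178.40 + 23.3% × €6,557.00 = €2,706.18
Disability Insurance: 3.6% × €17,175.00 = €618.30
Total: €2,706.18 + €618.30 = €3,324.48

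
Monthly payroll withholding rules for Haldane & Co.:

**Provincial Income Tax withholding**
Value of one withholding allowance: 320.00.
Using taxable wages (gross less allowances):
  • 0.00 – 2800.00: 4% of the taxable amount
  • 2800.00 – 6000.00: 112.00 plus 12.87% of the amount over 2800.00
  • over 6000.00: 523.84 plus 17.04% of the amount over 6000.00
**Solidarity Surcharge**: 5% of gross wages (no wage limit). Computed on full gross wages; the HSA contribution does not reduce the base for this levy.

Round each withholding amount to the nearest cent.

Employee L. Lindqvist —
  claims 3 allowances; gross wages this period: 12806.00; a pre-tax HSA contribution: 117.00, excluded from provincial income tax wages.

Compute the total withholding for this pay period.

2140.36

Provincial Income Tax: taxable = 12806.00 − 117.00 − 3×320.00 = 11729.00
  523.84 + 17.04% × (11729.00 − 6000.00) = 523.84 + 17.04% × 5729.00 = 1500.06
Solidarity Surcharge: 5% × 12806.00 = 640.30
Total: 1500.06 + 640.30 = 2140.36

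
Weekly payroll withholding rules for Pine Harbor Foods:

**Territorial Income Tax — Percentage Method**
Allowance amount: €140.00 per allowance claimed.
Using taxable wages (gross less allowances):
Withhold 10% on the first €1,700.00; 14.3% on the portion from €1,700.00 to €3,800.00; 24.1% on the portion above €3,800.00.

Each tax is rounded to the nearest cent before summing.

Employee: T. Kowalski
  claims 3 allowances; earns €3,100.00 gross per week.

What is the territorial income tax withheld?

Territorial Income Tax: taxable = €3,100.00 − 3×€140.00 = €2,680.00
  €170.00 + 14.3% × (€2,680.00 − €1,700.00) = €170.00 + 14.3% × €980.00 = €310.14

€310.14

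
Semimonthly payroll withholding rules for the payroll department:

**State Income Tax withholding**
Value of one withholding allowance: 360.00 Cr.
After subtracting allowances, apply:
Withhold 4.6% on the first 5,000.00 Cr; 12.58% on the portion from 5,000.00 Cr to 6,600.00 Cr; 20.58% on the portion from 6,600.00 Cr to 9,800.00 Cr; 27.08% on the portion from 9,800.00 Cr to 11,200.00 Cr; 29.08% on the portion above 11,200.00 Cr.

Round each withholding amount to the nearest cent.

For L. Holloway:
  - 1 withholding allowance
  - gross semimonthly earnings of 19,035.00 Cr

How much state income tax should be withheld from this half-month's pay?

State Income Tax: taxable = 19,035.00 Cr − 1×360.00 Cr = 18,675.00 Cr
  1,468.96 Cr + 29.08% × (18,675.00 Cr − 11,200.00 Cr) = 1,468.96 Cr + 29.08% × 7,475.00 Cr = 3,642.69 Cr

3,642.69 Cr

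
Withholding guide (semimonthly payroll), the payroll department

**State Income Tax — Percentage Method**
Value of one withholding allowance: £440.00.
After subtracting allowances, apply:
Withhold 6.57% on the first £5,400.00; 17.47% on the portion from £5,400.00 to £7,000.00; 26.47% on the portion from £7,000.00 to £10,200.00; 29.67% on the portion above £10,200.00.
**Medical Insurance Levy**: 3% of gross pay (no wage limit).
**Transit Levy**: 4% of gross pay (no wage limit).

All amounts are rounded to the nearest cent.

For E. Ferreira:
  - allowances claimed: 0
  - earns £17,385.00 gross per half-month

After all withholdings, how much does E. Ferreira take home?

State Income Tax: taxable = £17,385.00
  £1,481.34 + 29.67% × (£17,385.00 − £10,200.00) = £1,481.34 + 29.67% × £7,185.00 = £3,613.13
Medical Insurance Levy: 3% × £17,385.00 = £521.55
Transit Levy: 4% × £17,385.00 = £695.40
Total withheld: £3,613.13 + £521.55 + £695.40 = £4,830.08
Net pay: £17,385.00 − £4,830.08 = £12,554.92

£12,554.92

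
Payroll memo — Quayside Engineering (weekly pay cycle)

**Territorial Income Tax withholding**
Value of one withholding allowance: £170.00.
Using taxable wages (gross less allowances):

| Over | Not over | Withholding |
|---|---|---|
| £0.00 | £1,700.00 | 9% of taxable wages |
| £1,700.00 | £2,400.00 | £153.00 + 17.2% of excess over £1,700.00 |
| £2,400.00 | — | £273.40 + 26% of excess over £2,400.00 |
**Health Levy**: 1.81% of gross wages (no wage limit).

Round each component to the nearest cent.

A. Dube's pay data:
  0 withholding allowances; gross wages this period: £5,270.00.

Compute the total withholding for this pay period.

Territorial Income Tax: taxable = £5,270.00
  £273.40 + 26% × (£5,270.00 − £2,400.00) = £273.40 + 26% × £2,870.00 = £1,019.60
Health Levy: 1.81% × £5,270.00 = £95.39
Total: £1,019.60 + £95.39 = £1,114.99

£1,114.99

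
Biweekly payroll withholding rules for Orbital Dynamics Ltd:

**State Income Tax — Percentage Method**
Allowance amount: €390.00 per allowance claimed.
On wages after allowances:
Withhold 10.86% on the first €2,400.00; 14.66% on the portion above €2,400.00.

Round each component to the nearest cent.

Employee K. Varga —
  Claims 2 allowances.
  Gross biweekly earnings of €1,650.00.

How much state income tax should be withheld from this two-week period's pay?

State Income Tax: taxable = €1,650.00 − 2×€390.00 = €870.00
  10.86% × €870.00 = €94.48

€94.48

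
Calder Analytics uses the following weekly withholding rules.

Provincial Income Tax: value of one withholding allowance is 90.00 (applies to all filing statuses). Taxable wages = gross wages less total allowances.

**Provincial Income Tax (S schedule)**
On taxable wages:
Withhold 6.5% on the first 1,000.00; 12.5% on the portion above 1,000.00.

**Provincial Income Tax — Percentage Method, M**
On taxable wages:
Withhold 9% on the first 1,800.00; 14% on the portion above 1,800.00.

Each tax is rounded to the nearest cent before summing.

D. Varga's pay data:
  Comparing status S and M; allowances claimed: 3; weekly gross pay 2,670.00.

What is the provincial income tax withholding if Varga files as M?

Provincial Income Tax (M): taxable = 2,670.00 − 3×90.00 = 2,400.00
  162.00 + 14% × (2,400.00 − 1,800.00) = 162.00 + 14% × 600.00 = 246.00

246.00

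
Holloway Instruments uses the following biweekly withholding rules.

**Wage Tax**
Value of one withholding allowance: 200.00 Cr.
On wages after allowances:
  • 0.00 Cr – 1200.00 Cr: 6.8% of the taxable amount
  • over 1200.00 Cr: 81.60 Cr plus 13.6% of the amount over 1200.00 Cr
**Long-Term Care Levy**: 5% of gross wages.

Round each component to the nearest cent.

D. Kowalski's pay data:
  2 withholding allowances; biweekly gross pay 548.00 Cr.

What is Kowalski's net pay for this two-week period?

Wage Tax: taxable = 548.00 Cr − 2×200.00 Cr = 148.00 Cr
  6.8% × 148.00 Cr = 10.06 Cr
Long-Term Care Levy: 5% × 548.00 Cr = 27.40 Cr
Total withheld: 10.06 Cr + 27.40 Cr = 37.46 Cr
Net pay: 548.00 Cr − 37.46 Cr = 510.54 Cr

510.54 Cr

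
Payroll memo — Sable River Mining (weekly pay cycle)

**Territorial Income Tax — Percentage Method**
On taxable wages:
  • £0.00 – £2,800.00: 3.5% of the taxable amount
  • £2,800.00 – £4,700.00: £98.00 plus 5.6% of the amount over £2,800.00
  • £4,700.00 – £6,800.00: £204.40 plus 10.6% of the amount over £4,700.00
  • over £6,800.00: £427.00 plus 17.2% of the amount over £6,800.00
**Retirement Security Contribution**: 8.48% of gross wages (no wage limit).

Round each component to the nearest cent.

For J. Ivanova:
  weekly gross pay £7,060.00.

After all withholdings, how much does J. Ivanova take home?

£5,989.59

Territorial Income Tax: taxable = £7,060.00
  £427.00 + 17.2% × (£7,060.00 − £6,800.00) = £427.00 + 17.2% × £260.00 = £471.72
Retirement Security Contribution: 8.48% × £7,060.00 = £598.69
Total withheld: £471.72 + £598.69 = £1,070.41
Net pay: £7,060.00 − £1,070.41 = £5,989.59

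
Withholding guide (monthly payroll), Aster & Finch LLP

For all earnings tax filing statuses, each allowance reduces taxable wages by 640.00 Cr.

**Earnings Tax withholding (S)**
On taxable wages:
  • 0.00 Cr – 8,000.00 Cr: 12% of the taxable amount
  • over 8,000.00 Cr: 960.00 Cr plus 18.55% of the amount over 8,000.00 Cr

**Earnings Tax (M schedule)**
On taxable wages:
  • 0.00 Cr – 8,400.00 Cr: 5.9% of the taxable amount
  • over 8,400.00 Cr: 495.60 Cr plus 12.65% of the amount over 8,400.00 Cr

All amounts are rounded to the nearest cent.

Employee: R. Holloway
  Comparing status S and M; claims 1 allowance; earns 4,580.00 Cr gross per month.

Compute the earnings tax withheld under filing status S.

472.80 Cr

Earnings Tax (S): taxable = 4,580.00 Cr − 1×640.00 Cr = 3,940.00 Cr
  12% × 3,940.00 Cr = 472.80 Cr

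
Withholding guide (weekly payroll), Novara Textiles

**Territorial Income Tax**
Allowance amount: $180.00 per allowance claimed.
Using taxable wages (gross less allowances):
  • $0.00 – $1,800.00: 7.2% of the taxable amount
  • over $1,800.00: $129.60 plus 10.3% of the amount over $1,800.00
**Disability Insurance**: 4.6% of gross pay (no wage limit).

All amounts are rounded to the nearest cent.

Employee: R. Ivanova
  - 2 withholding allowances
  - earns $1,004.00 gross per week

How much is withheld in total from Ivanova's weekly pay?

$92.55

Territorial Income Tax: taxable = $1,004.00 − 2×$180.00 = $644.00
  7.2% × $644.00 = $46.37
Disability Insurance: 4.6% × $1,004.00 = $46.18
Total: $46.37 + $46.18 = $92.55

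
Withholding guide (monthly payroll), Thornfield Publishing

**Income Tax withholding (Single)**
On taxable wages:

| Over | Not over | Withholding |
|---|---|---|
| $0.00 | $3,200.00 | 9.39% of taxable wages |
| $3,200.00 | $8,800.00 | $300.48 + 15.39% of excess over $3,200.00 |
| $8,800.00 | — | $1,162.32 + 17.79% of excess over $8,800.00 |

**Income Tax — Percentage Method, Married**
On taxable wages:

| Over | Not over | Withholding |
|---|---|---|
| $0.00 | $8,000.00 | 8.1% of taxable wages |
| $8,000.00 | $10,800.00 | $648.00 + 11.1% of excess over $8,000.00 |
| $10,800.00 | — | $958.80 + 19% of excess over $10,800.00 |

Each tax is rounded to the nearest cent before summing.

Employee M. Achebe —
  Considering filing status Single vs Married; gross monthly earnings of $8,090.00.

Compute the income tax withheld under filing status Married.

Income Tax (Married): taxable = $8,090.00
  $648.00 + 11.1% × ($8,090.00 − $8,000.00) = $648.00 + 11.1% × $90.00 = $657.99

$657.99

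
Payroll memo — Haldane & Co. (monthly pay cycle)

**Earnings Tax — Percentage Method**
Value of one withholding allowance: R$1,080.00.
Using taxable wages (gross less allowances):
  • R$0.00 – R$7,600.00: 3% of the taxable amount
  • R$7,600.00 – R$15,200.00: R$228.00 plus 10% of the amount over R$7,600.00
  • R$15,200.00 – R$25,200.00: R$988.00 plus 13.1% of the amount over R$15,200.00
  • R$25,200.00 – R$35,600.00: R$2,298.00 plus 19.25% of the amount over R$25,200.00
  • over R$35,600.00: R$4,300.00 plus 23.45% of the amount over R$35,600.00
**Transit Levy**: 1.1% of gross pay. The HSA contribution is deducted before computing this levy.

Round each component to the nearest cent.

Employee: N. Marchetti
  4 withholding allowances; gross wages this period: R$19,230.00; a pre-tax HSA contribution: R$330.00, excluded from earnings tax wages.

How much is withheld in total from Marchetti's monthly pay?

Earnings Tax: taxable = R$19,230.00 − R$330.00 − 4×R$1,080.00 = R$14,580.00
  R$228.00 + 10% × (R$14,580.00 − R$7,600.00) = R$228.00 + 10% × R$6,980.00 = R$926.00
Transit Levy: 1.1% × R$18,900.00 = R$207.90
Total: R$926.00 + R$207.90 = R$1,133.90

R$1,133.90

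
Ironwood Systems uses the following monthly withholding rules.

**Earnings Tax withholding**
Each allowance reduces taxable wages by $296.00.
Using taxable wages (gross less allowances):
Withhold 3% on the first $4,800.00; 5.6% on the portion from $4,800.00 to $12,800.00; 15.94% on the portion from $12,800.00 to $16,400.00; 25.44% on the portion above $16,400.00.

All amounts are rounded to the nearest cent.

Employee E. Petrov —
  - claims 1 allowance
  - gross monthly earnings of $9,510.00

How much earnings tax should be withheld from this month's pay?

$391.18

Earnings Tax: taxable = $9,510.00 − 1×$296.00 = $9,214.00
  $144.00 + 5.6% × ($9,214.00 − $4,800.00) = $144.00 + 5.6% × $4,414.00 = $391.18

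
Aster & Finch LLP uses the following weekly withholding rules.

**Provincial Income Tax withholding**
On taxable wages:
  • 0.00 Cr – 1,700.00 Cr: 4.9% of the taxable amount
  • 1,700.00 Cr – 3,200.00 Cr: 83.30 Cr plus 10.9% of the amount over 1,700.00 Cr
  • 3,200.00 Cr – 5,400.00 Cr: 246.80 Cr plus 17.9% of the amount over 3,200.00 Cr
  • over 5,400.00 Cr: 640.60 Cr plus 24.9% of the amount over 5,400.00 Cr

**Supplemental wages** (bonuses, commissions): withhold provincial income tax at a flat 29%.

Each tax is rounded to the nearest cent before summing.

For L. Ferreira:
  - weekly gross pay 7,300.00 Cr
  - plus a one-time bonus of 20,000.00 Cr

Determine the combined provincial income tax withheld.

6,913.70 Cr

Provincial Income Tax: taxable = 7,300.00 Cr
  640.60 Cr + 24.9% × (7,300.00 Cr − 5,400.00 Cr) = 640.60 Cr + 24.9% × 1,900.00 Cr = 1,113.70 Cr
Supplemental (29% flat on bonus): 29% × 20,000.00 Cr = 5,800.00 Cr
Total provincial income tax: 1,113.70 Cr + 5,800.00 Cr = 6,913.70 Cr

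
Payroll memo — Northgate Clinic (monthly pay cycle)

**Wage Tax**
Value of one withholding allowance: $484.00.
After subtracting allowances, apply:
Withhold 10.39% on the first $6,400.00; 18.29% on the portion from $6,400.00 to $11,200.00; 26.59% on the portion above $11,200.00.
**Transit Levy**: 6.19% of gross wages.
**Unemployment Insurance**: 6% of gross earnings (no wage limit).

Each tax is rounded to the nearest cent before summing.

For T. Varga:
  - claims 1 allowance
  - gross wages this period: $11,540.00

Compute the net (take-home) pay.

Wage Tax: taxable = $11,540.00 − 1×$484.00 = $11,056.00
  $664.96 + 18.29% × ($11,056.00 − $6,400.00) = $664.96 + 18.29% × $4,656.00 = $1,516.54
Transit Levy: 6.19% × $11,540.00 = $714.33
Unemployment Insurance: 6% × $11,540.00 = $692.40
Total withheld: $1,516.54 + $714.33 + $692.40 = $2,923.27
Net pay: $11,540.00 − $2,923.27 = $8,616.73

$8,616.73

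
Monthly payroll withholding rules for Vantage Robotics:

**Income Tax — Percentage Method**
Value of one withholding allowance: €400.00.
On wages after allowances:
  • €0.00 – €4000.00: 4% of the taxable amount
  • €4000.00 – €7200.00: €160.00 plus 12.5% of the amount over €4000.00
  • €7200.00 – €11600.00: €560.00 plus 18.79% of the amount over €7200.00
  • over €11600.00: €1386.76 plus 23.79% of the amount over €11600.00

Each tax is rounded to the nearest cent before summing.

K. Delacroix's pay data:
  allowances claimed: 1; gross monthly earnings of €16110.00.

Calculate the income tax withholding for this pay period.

Income Tax: taxable = €16110.00 − 1×€400.00 = €15710.00
  €1386.76 + 23.79% × (€15710.00 − €11600.00) = €1386.76 + 23.79% × €4110.00 = €2364.53

€2364.53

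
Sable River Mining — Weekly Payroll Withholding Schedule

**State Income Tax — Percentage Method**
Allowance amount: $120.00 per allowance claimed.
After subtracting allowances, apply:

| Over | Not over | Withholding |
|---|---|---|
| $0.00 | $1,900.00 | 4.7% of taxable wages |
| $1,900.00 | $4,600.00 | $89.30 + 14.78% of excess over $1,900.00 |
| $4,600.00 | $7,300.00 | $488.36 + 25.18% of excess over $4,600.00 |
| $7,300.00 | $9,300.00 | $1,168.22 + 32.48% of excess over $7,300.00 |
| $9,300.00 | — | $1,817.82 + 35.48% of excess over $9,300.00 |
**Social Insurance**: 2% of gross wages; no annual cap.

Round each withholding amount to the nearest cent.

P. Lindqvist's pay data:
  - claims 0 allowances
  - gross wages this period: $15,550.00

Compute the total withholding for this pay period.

State Income Tax: taxable = $15,550.00
  $1,817.82 + 35.48% × ($15,550.00 − $9,300.00) = $1,817.82 + 35.48% × $6,250.00 = $4,035.32
Social Insurance: 2% × $15,550.00 = $311.00
Total: $4,035.32 + $311.00 = $4,346.32

$4,346.32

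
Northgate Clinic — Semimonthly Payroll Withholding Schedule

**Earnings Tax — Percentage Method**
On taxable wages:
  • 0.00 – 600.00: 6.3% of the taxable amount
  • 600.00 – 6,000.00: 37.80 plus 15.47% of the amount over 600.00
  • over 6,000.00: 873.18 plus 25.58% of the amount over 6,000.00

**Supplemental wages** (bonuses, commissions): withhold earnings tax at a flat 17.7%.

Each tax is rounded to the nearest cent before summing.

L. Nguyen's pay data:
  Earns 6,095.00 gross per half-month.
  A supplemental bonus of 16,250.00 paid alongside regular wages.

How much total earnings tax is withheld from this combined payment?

Earnings Tax: taxable = 6,095.00
  873.18 + 25.58% × (6,095.00 − 6,000.00) = 873.18 + 25.58% × 95.00 = 897.48
Supplemental (17.7% flat on bonus): 17.7% × 16,250.00 = 2,876.25
Total earnings tax: 897.48 + 2,876.25 = 3,773.73

3,773.73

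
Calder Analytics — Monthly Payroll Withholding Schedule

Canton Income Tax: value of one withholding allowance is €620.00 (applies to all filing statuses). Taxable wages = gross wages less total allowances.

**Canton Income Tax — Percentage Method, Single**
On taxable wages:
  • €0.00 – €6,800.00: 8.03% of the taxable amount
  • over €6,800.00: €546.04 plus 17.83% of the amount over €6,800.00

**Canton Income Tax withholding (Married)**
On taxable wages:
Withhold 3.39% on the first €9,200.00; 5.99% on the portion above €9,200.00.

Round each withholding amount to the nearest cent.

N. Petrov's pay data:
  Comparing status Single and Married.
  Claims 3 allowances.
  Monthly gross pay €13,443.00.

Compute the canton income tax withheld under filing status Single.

Canton Income Tax (Single): taxable = €13,443.00 − 3×€620.00 = €11,583.00
  €546.04 + 17.83% × (€11,583.00 − €6,800.00) = €546.04 + 17.83% × €4,783.00 = €1,398.85

€1,398.85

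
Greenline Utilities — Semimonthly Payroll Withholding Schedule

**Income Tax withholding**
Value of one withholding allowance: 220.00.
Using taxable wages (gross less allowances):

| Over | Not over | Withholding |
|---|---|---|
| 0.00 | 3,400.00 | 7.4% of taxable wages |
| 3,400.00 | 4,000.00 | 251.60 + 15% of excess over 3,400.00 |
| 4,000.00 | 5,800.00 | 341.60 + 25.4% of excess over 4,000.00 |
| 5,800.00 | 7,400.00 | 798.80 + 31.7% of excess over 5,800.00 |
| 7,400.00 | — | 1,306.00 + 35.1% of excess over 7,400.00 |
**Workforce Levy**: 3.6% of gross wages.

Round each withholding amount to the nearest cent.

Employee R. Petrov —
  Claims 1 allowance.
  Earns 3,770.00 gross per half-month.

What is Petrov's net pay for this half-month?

Income Tax: taxable = 3,770.00 − 1×220.00 = 3,550.00
  251.60 + 15% × (3,550.00 − 3,400.00) = 251.60 + 15% × 150.00 = 274.10
Workforce Levy: 3.6% × 3,770.00 = 135.72
Total withheld: 274.10 + 135.72 = 409.82
Net pay: 3,770.00 − 409.82 = 3,360.18

3,360.18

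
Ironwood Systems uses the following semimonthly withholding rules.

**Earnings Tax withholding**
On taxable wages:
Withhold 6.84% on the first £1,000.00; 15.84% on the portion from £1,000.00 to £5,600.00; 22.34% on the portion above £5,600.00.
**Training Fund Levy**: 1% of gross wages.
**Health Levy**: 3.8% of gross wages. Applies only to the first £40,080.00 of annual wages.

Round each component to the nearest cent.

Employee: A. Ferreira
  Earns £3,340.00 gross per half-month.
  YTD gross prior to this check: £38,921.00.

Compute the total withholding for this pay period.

£516.50

Earnings Tax: taxable = £3,340.00
  £68.40 + 15.84% × (£3,340.00 − £1,000.00) = £68.40 + 15.84% × £2,340.00 = £439.06
Training Fund Levy: 1% × £3,340.00 = £33.40
Health Levy: cap £40,080.00 − YTD £38,921.00 = £1,159.00 subject; 3.8% × £1,159.00 = £44.04
Total: £439.06 + £33.40 + £44.04 = £516.50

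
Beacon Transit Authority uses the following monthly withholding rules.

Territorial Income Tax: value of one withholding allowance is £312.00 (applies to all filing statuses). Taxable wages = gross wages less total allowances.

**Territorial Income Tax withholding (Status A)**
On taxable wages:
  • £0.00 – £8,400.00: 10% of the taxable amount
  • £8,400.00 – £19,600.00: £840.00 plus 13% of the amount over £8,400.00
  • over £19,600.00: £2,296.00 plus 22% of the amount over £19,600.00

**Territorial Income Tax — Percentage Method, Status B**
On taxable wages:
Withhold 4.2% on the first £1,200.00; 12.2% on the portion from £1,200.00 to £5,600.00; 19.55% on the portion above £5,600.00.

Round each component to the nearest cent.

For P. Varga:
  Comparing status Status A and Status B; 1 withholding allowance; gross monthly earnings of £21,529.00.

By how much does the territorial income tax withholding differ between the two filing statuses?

Territorial Income Tax (Status A): taxable = £21,529.00 − 1×£312.00 = £21,217.00
  £2,296.00 + 22% × (£21,217.00 − £19,600.00) = £2,296.00 + 22% × £1,617.00 = £2,651.74
Territorial Income Tax (Status B): taxable = £21,529.00 − 1×£312.00 = £21,217.00
  £587.20 + 19.55% × (£21,217.00 − £5,600.00) = £587.20 + 19.55% × £15,617.00 = £3,640.32
Difference: |£2,651.74 − £3,640.32| = £988.58 (higher under Status B)

£988.58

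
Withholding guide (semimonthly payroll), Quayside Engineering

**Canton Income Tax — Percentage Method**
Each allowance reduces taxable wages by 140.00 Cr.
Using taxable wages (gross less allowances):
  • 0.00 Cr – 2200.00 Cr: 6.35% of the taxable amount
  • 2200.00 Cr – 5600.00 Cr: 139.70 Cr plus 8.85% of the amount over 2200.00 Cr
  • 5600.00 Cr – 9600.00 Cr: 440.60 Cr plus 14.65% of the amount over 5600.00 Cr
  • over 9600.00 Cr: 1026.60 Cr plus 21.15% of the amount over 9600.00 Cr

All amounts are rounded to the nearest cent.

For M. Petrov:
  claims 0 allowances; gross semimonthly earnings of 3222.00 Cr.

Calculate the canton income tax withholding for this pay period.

Canton Income Tax: taxable = 3222.00 Cr
  139.70 Cr + 8.85% × (3222.00 Cr − 2200.00 Cr) = 139.70 Cr + 8.85% × 1022.00 Cr = 230.15 Cr

230.15 Cr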